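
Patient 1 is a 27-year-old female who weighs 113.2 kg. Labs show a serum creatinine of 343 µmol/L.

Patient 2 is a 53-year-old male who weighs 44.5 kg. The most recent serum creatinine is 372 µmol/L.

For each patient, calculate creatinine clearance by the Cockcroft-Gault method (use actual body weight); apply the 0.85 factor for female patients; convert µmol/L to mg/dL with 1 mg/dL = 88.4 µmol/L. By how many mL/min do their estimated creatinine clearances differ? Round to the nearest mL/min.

26 mL/min

Patient 1: SCr = 343 / 88.4 = 3.88 mg/dL
Patient 1: CrCl = (140 − 27) × 113.2 / (72 × 3.88) × 0.85 = 12791.6 / 279.36 × 0.85 ≈ 38.9 mL/min
Patient 2: SCr = 372 / 88.4 = 4.208 mg/dL
Patient 2: CrCl = (140 − 53) × 44.5 / (72 × 4.208) = 3871.5 / 302.98 ≈ 12.8 mL/min
|38.9 − 12.8| = 26.1 mL/min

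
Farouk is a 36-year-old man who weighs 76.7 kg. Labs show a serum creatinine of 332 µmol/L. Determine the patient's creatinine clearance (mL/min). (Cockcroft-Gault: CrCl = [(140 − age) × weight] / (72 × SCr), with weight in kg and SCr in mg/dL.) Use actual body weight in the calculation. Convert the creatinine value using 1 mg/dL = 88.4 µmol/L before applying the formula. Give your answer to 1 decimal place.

29.5 mL/min

SCr = 332 / 88.4 = 3.756 mg/dL
CrCl = (140 − 36) × 76.7 / (72 × 3.756) = 7976.8 / 270.43 ≈ 29.5 mL/min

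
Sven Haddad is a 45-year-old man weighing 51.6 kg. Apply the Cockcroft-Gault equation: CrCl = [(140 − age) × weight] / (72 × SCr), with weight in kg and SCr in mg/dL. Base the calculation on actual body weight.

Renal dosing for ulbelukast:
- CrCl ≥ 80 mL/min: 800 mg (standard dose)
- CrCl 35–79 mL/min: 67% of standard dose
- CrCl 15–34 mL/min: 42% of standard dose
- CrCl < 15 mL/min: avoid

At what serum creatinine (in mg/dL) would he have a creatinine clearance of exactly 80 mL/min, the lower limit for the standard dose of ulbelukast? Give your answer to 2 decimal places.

0.85 mg/dL

Standard dose requires CrCl ≥ 80 mL/min.
Set (140 − 45) × 51.6 / (72 × SCr) = 80
SCr = (140 − 45) × 51.6 / (72 × 80) = 0.851 mg/dL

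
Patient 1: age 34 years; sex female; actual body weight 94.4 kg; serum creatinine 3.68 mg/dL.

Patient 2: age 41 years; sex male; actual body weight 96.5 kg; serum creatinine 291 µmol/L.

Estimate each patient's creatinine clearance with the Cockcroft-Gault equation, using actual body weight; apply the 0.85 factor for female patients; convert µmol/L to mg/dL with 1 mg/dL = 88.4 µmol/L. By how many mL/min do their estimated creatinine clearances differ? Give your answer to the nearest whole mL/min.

8 mL/min

Patient 1: CrCl = (140 − 34) × 94.4 / (72 × 3.68) × 0.85 = 10006.4 / 264.96 × 0.85 ≈ 32.1 mL/min
Patient 2: SCr = 291 / 88.4 = 3.292 mg/dL
Patient 2: CrCl = (140 − 41) × 96.5 / (72 × 3.292) = 9553.5 / 237.02 ≈ 40.3 mL/min
|32.1 − 40.3| = 8.2 mL/min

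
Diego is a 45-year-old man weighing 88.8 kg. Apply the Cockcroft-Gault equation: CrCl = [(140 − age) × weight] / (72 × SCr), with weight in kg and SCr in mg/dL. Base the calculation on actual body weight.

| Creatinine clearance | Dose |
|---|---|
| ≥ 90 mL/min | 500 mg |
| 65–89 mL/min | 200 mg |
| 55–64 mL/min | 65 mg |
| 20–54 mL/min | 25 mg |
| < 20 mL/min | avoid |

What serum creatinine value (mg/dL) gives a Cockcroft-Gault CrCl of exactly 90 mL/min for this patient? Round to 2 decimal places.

1.30 mg/dL

Standard dose requires CrCl ≥ 90 mL/min.
Set (140 − 45) × 88.8 / (72 × SCr) = 90
SCr = (140 − 45) × 88.8 / (72 × 90) = 1.302 mg/dL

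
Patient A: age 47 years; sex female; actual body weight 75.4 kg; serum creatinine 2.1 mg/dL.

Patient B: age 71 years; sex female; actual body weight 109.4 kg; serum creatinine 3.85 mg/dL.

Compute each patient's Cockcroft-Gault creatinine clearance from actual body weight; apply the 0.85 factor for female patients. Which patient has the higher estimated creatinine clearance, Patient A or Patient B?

Patient A: CrCl = (140 − 47) × 75.4 / (72 × 2.1) × 0.85 = 7012.2 / 151.20 × 0.85 ≈ 39.4 mL/min
Patient B: CrCl = (140 − 71) × 109.4 / (72 × 3.85) × 0.85 = 7548.6 / 277.20 × 0.85 ≈ 23.1 mL/min
39.4 vs 23.1 mL/min → Patient A is higher.

Patient A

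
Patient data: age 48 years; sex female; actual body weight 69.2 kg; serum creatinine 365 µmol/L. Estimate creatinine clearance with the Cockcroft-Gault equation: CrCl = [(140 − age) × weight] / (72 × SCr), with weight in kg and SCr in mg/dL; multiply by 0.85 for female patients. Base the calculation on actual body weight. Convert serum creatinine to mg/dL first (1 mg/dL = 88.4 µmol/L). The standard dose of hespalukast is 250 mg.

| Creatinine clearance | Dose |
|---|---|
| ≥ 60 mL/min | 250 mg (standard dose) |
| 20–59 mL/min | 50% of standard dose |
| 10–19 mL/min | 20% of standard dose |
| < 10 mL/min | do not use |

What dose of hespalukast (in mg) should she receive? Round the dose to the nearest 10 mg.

50 mg

SCr = 365 / 88.4 = 4.129 mg/dL
CrCl = (140 − 48) × 69.2 / (72 × 4.129) × 0.85 = 6366.4 / 297.29 × 0.85 ≈ 18.2 mL/min
CrCl ≈ 18 mL/min → bracket 10–19 mL/min.
20% of 250 mg = 50 mg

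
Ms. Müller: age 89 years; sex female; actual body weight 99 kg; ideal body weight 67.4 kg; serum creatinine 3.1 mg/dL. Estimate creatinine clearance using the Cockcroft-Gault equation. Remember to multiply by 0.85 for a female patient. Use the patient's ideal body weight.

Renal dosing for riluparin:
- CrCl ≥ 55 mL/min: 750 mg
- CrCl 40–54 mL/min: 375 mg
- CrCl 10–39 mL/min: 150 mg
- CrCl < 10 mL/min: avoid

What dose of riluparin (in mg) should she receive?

CrCl = (140 − 89) × 67.4 / (72 × 3.1) × 0.85 = 3437.4 / 223.20 × 0.85 ≈ 13.1 mL/min
CrCl ≈ 13 mL/min → bracket 10–39 mL/min.
Dose for this bracket: 150 mg.

150 mg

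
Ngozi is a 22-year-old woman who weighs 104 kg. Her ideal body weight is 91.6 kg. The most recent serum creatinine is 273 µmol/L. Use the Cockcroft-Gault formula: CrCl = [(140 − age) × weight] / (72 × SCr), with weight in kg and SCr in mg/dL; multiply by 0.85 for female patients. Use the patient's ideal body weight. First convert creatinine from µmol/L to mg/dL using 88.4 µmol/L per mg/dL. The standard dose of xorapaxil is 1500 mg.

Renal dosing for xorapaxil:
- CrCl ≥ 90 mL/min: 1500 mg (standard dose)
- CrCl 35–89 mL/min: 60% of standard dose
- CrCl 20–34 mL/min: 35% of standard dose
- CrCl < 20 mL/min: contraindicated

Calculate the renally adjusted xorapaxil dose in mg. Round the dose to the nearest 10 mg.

SCr = 273 / 88.4 = 3.088 mg/dL
CrCl = (140 − 22) × 91.6 / (72 × 3.088) × 0.85 = 10808.8 / 222.34 × 0.85 ≈ 41.3 mL/min
CrCl ≈ 41 mL/min → bracket 35–89 mL/min.
60% of 1500 mg = 900 mg

900 mg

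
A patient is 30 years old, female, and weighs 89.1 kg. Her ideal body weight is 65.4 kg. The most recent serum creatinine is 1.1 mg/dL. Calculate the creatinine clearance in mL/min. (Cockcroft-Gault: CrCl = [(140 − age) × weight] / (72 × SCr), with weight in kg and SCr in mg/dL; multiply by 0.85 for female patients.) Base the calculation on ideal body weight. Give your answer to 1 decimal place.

77.2 mL/min

CrCl = (140 − 30) × 65.4 / (72 × 1.1) × 0.85 = 7194.0 / 79.20 × 0.85 ≈ 77.2 mL/min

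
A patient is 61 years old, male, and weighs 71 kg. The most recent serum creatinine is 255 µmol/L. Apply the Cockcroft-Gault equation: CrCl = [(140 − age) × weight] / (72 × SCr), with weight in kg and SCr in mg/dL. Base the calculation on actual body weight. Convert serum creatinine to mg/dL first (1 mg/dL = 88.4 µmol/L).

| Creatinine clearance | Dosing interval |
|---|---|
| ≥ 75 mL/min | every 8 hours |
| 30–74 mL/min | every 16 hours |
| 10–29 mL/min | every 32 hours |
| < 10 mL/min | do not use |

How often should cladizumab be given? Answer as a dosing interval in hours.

every 32 hours

SCr = 255 / 88.4 = 2.885 mg/dL
CrCl = (140 − 61) × 71 / (72 × 2.885) = 5609.0 / 207.72 ≈ 27.0 mL/min
CrCl ≈ 27 mL/min → bracket 10–29 mL/min → every 32 hours.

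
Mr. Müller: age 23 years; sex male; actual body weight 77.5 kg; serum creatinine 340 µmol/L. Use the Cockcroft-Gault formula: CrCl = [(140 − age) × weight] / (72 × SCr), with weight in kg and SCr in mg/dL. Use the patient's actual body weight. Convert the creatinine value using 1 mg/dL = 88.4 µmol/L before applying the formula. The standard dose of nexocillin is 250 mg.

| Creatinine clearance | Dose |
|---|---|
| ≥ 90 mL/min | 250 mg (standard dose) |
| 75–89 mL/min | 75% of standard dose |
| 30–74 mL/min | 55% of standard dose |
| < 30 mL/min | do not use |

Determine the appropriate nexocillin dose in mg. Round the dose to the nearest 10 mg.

140 mg

SCr = 340 / 88.4 = 3.846 mg/dL
CrCl = (140 − 23) × 77.5 / (72 × 3.846) = 9067.5 / 276.91 ≈ 32.7 mL/min
CrCl ≈ 33 mL/min → bracket 30–74 mL/min.
55% of 250 mg = 137.5 mg → 140 mg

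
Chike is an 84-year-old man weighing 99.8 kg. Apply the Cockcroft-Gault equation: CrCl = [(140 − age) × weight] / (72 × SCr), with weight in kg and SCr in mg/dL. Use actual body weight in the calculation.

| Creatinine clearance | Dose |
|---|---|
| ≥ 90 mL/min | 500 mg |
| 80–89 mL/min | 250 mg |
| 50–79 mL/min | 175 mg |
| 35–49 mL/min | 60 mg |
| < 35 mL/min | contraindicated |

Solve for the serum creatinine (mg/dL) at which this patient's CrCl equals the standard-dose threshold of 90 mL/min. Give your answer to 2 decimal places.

0.86 mg/dL

Standard dose requires CrCl ≥ 90 mL/min.
Set (140 − 84) × 99.8 / (72 × SCr) = 90
SCr = (140 − 84) × 99.8 / (72 × 90) = 0.862 mg/dL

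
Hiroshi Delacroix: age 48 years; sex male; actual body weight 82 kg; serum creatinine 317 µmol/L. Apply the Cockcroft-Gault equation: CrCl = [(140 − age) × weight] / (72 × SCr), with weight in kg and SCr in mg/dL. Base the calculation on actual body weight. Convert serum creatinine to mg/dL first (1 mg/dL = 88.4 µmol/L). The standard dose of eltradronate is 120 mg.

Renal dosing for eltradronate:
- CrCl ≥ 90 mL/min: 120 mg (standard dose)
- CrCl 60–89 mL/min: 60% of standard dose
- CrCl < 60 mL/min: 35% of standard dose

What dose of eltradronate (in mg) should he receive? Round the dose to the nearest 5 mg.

40 mg

SCr = 317 / 88.4 = 3.586 mg/dL
CrCl = (140 − 48) × 82 / (72 × 3.586) = 7544.0 / 258.19 ≈ 29.2 mL/min
CrCl ≈ 29 mL/min → bracket < 60 mL/min.
35% of 120 mg = 42 mg → 40 mg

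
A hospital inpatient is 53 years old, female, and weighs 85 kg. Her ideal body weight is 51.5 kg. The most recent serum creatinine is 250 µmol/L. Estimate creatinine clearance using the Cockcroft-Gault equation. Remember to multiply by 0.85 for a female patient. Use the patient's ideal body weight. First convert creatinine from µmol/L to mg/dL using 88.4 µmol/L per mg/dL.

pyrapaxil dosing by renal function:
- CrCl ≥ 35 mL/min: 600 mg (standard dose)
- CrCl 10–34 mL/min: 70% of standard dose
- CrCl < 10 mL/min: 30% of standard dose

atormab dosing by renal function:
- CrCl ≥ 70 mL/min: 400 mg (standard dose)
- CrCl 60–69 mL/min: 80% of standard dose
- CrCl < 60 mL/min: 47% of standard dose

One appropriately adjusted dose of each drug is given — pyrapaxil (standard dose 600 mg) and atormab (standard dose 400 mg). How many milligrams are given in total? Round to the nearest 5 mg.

610 mg

SCr = 250 / 88.4 = 2.828 mg/dL
CrCl = (140 − 53) × 51.5 / (72 × 2.828) × 0.85 = 4480.5 / 203.62 × 0.85 ≈ 18.7 mL/min
CrCl ≈ 19 mL/min.
pyrapaxil: 10–34 mL/min → 70% of 600 mg = 420 mg.
atormab: < 60 mL/min → 47% of 400 mg = 188 mg.
Total = 420 + 188 = 608 mg.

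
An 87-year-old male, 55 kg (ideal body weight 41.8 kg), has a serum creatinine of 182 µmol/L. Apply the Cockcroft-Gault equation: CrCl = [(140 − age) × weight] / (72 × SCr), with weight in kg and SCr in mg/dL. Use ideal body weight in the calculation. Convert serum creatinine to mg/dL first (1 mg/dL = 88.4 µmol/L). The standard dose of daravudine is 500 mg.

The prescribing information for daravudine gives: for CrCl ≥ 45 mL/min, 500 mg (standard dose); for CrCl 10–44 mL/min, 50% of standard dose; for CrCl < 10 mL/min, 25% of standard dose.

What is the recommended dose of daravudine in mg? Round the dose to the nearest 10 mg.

SCr = 182 / 88.4 = 2.059 mg/dL
CrCl = (140 − 87) × 41.8 / (72 × 2.059) = 2215.4 / 148.25 ≈ 14.9 mL/min
CrCl ≈ 15 mL/min → bracket 10–44 mL/min.
50% of 500 mg = 250 mg

250 mg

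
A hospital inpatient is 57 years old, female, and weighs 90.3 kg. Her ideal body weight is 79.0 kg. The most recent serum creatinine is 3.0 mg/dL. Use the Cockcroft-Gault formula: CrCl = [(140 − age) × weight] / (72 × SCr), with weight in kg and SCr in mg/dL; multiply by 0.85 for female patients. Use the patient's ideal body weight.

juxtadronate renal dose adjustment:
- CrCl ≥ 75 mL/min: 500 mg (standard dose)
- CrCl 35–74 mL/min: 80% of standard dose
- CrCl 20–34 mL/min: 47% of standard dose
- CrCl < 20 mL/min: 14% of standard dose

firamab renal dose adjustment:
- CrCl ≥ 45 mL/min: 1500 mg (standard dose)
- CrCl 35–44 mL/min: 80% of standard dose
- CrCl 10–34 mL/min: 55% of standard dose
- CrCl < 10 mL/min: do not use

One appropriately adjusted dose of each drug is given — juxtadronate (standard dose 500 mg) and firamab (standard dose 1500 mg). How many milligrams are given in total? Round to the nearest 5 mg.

CrCl = (140 − 57) × 79 / (72 × 3) × 0.85 = 6557.0 / 216.00 × 0.85 ≈ 25.8 mL/min
CrCl ≈ 26 mL/min.
juxtadronate: 20–34 mL/min → 47% of 500 mg = 235 mg.
firamab: 10–34 mL/min → 55% of 1500 mg = 825 mg.
Total = 235 + 825 = 1060 mg.

1060 mg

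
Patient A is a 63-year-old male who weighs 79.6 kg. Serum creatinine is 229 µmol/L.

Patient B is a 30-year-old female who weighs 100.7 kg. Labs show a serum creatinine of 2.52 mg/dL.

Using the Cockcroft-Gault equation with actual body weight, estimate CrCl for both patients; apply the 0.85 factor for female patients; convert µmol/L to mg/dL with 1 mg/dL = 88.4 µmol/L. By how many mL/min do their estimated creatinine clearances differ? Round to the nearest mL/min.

Patient A: SCr = 229 / 88.4 = 2.59 mg/dL
Patient A: CrCl = (140 − 63) × 79.6 / (72 × 2.59) = 6129.2 / 186.48 ≈ 32.9 mL/min
Patient B: CrCl = (140 − 30) × 100.7 / (72 × 2.52) × 0.85 = 11077.0 / 181.44 × 0.85 ≈ 51.9 mL/min
|32.9 − 51.9| = 19.0 mL/min

19 mL/min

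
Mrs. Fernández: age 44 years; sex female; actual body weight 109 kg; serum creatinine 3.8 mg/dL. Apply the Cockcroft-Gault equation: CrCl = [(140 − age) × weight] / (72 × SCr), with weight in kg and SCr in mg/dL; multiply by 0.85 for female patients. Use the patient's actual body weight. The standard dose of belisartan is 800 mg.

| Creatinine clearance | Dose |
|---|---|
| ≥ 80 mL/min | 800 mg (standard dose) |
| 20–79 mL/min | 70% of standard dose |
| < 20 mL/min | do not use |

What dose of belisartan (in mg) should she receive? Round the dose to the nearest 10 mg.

CrCl = (140 − 44) × 109 / (72 × 3.8) × 0.85 = 10464.0 / 273.60 × 0.85 ≈ 32.5 mL/min
CrCl ≈ 33 mL/min → bracket 20–79 mL/min.
70% of 800 mg = 560 mg

560 mg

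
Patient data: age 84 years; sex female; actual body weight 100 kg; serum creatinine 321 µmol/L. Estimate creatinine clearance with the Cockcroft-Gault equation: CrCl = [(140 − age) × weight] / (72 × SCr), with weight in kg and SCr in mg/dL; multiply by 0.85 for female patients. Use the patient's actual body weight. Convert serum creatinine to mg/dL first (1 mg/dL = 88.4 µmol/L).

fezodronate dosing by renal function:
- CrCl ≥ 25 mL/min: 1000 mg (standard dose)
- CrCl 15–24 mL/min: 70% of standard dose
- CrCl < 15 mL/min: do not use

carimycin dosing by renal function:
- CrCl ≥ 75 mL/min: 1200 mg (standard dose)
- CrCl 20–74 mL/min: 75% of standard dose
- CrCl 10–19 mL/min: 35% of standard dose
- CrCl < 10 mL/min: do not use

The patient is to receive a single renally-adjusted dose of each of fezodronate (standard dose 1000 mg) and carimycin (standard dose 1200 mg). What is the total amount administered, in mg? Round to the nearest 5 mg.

SCr = 321 / 88.4 = 3.631 mg/dL
CrCl = (140 − 84) × 100 / (72 × 3.631) × 0.85 = 5600.0 / 261.43 × 0.85 ≈ 18.2 mL/min
CrCl ≈ 18 mL/min.
fezodronate: 15–24 mL/min → 70% of 1000 mg = 700 mg.
carimycin: 10–19 mL/min → 35% of 1200 mg = 420 mg.
Total = 700 + 420 = 1120 mg.

1120 mg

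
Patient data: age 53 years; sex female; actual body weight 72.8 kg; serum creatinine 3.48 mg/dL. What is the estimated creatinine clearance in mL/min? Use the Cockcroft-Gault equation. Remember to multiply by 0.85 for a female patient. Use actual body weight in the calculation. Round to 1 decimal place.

21.5 mL/min

CrCl = (140 − 53) × 72.8 / (72 × 3.48) × 0.85 = 6333.6 / 250.56 × 0.85 ≈ 21.5 mL/min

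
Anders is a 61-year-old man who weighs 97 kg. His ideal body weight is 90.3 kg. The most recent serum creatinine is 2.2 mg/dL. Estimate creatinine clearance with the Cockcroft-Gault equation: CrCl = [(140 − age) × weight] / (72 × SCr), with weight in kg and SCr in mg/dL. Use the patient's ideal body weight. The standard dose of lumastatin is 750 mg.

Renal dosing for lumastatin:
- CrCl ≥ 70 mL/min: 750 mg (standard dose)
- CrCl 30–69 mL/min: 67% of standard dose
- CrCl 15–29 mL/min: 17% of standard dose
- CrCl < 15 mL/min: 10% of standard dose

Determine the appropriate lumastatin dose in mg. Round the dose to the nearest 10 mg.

CrCl = (140 − 61) × 90.3 / (72 × 2.2) = 7133.7 / 158.40 ≈ 45.0 mL/min
CrCl ≈ 45 mL/min → bracket 30–69 mL/min.
67% of 750 mg = 502.5 mg → 500 mg

500 mg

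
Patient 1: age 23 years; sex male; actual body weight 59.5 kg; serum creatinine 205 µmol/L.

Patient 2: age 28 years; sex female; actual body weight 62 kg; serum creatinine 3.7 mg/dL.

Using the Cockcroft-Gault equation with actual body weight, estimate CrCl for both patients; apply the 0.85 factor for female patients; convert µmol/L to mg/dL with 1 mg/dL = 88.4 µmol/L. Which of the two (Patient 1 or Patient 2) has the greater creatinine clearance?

Patient 1

Patient 1: SCr = 205 / 88.4 = 2.319 mg/dL
Patient 1: CrCl = (140 − 23) × 59.5 / (72 × 2.319) = 6961.5 / 166.97 ≈ 41.7 mL/min
Patient 2: CrCl = (140 − 28) × 62 / (72 × 3.7) × 0.85 = 6944.0 / 266.40 × 0.85 ≈ 22.2 mL/min
41.7 vs 22.2 mL/min → Patient 1 is higher.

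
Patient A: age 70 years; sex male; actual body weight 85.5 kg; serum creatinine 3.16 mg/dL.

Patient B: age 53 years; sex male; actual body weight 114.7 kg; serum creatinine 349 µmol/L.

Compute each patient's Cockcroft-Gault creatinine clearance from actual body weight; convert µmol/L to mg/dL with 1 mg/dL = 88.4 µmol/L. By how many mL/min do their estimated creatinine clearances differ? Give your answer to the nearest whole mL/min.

9 mL/min

Patient A: CrCl = (140 − 70) × 85.5 / (72 × 3.16) = 5985.0 / 227.52 ≈ 26.3 mL/min
Patient B: SCr = 349 / 88.4 = 3.948 mg/dL
Patient B: CrCl = (140 − 53) × 114.7 / (72 × 3.948) = 9978.9 / 284.26 ≈ 35.1 mL/min
|26.3 − 35.1| = 8.8 mL/min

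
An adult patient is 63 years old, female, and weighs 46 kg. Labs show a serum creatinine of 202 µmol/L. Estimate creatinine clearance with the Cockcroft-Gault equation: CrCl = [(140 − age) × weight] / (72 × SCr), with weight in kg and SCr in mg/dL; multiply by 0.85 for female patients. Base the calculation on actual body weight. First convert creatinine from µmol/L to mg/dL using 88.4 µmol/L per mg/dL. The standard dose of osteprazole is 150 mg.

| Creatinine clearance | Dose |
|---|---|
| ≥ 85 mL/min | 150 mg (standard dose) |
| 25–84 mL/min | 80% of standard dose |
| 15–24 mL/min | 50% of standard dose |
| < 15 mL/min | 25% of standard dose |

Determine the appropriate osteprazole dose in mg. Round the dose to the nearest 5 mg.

SCr = 202 / 88.4 = 2.285 mg/dL
CrCl = (140 − 63) × 46 / (72 × 2.285) × 0.85 = 3542.0 / 164.52 × 0.85 ≈ 18.3 mL/min
CrCl ≈ 18 mL/min → bracket 15–24 mL/min.
50% of 150 mg = 75 mg

75 mg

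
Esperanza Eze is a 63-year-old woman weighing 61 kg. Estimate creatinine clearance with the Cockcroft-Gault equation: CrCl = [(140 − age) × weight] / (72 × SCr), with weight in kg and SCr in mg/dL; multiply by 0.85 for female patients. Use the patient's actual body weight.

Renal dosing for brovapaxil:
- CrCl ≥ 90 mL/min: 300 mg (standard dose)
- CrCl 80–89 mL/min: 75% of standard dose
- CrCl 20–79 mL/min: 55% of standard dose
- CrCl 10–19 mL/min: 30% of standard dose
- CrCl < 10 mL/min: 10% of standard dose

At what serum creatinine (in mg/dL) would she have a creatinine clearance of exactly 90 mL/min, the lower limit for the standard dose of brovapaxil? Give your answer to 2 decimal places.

0.62 mg/dL

Standard dose requires CrCl ≥ 90 mL/min.
Set (140 − 63) × 61 × 0.85 / (72 × SCr) = 90
SCr = (140 − 63) × 61 × 0.85 / (72 × 90) = 0.616 mg/dL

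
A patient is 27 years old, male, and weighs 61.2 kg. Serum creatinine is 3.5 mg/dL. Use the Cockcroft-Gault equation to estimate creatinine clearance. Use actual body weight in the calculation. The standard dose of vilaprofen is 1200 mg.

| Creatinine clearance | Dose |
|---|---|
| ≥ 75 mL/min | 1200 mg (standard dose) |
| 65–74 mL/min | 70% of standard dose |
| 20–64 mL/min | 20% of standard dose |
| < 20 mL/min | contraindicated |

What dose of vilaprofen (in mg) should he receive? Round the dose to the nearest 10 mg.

240 mg

CrCl = (140 − 27) × 61.2 / (72 × 3.5) = 6915.6 / 252.00 ≈ 27.4 mL/min
CrCl ≈ 27 mL/min → bracket 20–64 mL/min.
20% of 1200 mg = 240 mg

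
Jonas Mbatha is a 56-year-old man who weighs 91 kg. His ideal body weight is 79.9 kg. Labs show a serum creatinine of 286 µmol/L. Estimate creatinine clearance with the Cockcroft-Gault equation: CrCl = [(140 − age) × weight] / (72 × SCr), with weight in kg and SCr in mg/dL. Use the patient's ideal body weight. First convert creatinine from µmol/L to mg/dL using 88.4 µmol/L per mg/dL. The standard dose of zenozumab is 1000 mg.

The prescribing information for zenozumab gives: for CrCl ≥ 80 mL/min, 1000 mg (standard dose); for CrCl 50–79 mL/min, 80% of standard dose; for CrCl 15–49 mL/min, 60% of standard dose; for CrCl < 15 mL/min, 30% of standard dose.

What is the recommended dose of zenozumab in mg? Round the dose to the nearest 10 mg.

600 mg

SCr = 286 / 88.4 = 3.235 mg/dL
CrCl = (140 − 56) × 79.9 / (72 × 3.235) = 6711.6 / 232.92 ≈ 28.8 mL/min
CrCl ≈ 29 mL/min → bracket 15–49 mL/min.
60% of 1000 mg = 600 mg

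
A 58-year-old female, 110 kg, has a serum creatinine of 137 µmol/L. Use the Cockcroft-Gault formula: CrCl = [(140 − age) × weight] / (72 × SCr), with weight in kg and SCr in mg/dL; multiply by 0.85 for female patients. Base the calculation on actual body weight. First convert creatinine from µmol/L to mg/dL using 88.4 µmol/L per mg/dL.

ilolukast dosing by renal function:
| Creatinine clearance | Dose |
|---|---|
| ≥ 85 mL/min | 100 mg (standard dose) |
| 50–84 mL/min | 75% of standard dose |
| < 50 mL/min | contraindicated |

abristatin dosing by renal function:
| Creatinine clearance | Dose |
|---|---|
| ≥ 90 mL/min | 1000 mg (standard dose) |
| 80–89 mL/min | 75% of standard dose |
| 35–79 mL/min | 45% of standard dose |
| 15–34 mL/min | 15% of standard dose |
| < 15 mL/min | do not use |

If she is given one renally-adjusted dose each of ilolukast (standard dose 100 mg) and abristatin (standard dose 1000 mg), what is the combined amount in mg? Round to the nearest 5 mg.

525 mg

SCr = 137 / 88.4 = 1.55 mg/dL
CrCl = (140 − 58) × 110 / (72 × 1.55) × 0.85 = 9020.0 / 111.60 × 0.85 ≈ 68.7 mL/min
CrCl ≈ 69 mL/min.
ilolukast: 50–84 mL/min → 75% of 100 mg = 75 mg.
abristatin: 35–79 mL/min → 45% of 1000 mg = 450 mg.
Total = 75 + 450 = 525 mg.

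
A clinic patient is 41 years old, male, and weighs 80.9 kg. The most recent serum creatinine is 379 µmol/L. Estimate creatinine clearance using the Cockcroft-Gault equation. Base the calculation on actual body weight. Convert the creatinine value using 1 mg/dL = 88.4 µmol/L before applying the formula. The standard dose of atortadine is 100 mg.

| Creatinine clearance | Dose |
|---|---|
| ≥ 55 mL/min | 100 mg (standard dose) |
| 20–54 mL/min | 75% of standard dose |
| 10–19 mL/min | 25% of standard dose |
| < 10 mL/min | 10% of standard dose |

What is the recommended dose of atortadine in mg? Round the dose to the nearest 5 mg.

75 mg

SCr = 379 / 88.4 = 4.287 mg/dL
CrCl = (140 − 41) × 80.9 / (72 × 4.287) = 8009.1 / 308.66 ≈ 25.9 mL/min
CrCl ≈ 26 mL/min → bracket 20–54 mL/min.
75% of 100 mg = 75 mg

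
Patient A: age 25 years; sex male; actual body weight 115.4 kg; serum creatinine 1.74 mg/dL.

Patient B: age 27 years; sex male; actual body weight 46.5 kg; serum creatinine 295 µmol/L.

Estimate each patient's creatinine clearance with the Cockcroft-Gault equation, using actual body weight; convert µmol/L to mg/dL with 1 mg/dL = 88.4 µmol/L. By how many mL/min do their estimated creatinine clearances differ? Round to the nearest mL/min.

Patient A: CrCl = (140 − 25) × 115.4 / (72 × 1.74) = 13271.0 / 125.28 ≈ 105.9 mL/min
Patient B: SCr = 295 / 88.4 = 3.337 mg/dL
Patient B: CrCl = (140 − 27) × 46.5 / (72 × 3.337) = 5254.5 / 240.26 ≈ 21.9 mL/min
|105.9 − 21.9| = 84.0 mL/min

84 mL/min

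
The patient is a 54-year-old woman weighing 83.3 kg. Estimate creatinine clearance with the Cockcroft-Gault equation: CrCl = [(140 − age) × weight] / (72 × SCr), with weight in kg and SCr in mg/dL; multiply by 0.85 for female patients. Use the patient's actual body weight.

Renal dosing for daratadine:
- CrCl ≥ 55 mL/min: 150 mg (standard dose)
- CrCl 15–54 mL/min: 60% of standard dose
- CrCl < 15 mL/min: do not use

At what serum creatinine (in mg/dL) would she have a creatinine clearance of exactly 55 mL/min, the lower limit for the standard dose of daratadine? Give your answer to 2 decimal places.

Standard dose requires CrCl ≥ 55 mL/min.
Set (140 − 54) × 83.3 × 0.85 / (72 × SCr) = 55
SCr = (140 − 54) × 83.3 × 0.85 / (72 × 55) = 1.538 mg/dL

1.54 mg/dL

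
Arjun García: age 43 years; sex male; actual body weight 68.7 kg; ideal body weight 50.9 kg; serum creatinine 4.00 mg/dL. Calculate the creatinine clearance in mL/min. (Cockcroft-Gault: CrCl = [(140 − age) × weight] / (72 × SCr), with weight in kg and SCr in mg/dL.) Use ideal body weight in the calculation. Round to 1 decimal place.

17.1 mL/min

CrCl = (140 − 43) × 50.9 / (72 × 4) = 4937.3 / 288.00 ≈ 17.1 mL/min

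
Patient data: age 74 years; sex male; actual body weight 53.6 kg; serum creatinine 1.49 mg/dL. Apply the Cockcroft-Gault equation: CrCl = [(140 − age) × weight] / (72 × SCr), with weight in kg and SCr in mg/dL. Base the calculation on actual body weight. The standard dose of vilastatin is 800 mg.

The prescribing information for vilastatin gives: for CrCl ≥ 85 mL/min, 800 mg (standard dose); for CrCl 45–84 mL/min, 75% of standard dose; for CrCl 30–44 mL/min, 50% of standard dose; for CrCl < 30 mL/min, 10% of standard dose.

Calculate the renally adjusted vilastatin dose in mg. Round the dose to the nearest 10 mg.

400 mg

CrCl = (140 − 74) × 53.6 / (72 × 1.49) = 3537.6 / 107.28 ≈ 33.0 mL/min
CrCl ≈ 33 mL/min → bracket 30–44 mL/min.
50% of 800 mg = 400 mg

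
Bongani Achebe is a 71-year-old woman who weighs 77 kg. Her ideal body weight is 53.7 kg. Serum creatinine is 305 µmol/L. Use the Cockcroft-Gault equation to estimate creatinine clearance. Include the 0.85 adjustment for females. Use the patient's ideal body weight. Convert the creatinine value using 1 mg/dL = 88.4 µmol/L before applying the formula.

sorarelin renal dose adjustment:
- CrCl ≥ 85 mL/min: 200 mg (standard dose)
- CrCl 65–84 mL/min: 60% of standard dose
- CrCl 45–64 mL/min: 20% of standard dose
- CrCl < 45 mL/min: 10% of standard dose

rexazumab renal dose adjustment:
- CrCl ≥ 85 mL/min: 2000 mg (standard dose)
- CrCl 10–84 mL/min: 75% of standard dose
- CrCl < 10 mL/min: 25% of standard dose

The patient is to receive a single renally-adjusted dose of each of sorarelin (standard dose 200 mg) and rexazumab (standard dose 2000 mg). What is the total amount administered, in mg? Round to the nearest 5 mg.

1520 mg

SCr = 305 / 88.4 = 3.45 mg/dL
CrCl = (140 − 71) × 53.7 / (72 × 3.45) × 0.85 = 3705.3 / 248.40 × 0.85 ≈ 12.7 mL/min
CrCl ≈ 13 mL/min.
sorarelin: < 45 mL/min → 10% of 200 mg = 20 mg.
rexazumab: 10–84 mL/min → 75% of 2000 mg = 1500 mg.
Total = 20 + 1500 = 1520 mg.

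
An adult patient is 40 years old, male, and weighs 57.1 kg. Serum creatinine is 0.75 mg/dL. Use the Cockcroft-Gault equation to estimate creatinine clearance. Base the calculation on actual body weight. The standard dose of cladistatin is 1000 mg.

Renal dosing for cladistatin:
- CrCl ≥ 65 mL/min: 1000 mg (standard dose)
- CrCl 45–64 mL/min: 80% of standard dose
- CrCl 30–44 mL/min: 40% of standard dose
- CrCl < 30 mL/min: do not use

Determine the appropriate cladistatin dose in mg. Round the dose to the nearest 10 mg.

CrCl = (140 − 40) × 57.1 / (72 × 0.75) = 5710.0 / 54.00 ≈ 105.7 mL/min
CrCl ≈ 106 mL/min → bracket ≥ 65 mL/min.
100% of 1000 mg = 1000 mg

1000 mg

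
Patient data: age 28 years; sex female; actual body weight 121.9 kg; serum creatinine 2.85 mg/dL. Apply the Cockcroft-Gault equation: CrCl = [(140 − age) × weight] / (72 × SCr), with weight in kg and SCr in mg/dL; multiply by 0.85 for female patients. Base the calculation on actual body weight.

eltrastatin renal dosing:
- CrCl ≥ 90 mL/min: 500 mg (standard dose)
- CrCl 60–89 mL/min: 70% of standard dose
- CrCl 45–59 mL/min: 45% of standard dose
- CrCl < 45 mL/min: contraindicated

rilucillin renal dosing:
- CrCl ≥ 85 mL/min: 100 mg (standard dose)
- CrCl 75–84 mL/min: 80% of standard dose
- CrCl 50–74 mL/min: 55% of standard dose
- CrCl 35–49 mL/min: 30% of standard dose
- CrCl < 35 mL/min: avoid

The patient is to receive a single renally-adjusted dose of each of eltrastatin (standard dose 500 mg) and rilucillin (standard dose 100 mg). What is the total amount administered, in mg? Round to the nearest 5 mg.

280 mg

CrCl = (140 − 28) × 121.9 / (72 × 2.85) × 0.85 = 13652.8 / 205.20 × 0.85 ≈ 56.6 mL/min
CrCl ≈ 57 mL/min.
eltrastatin: 45–59 mL/min → 45% of 500 mg = 225 mg.
rilucillin: 50–74 mL/min → 55% of 100 mg = 55 mg.
Total = 225 + 55 = 280 mg.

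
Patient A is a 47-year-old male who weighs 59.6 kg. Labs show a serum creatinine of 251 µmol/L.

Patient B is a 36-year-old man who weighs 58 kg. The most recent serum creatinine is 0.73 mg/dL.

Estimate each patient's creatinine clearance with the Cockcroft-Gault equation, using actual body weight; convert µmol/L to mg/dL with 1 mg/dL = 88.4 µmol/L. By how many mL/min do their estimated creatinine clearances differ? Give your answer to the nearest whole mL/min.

Patient A: SCr = 251 / 88.4 = 2.839 mg/dL
Patient A: CrCl = (140 − 47) × 59.6 / (72 × 2.839) = 5542.8 / 204.41 ≈ 27.1 mL/min
Patient B: CrCl = (140 − 36) × 58 / (72 × 0.73) = 6032.0 / 52.56 ≈ 114.8 mL/min
|27.1 − 114.8| = 87.7 mL/min

88 mL/min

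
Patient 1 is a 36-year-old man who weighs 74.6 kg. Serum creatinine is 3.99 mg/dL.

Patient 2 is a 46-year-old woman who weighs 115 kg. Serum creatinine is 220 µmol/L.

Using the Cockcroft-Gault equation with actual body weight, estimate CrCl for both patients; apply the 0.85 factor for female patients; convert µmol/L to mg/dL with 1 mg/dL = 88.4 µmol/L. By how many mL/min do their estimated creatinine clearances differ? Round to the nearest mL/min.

Patient 1: CrCl = (140 − 36) × 74.6 / (72 × 3.99) = 7758.4 / 287.28 ≈ 27.0 mL/min
Patient 2: SCr = 220 / 88.4 = 2.489 mg/dL
Patient 2: CrCl = (140 − 46) × 115 / (72 × 2.489) × 0.85 = 10810.0 / 179.21 × 0.85 ≈ 51.3 mL/min
|27.0 − 51.3| = 24.3 mL/min

24 mL/min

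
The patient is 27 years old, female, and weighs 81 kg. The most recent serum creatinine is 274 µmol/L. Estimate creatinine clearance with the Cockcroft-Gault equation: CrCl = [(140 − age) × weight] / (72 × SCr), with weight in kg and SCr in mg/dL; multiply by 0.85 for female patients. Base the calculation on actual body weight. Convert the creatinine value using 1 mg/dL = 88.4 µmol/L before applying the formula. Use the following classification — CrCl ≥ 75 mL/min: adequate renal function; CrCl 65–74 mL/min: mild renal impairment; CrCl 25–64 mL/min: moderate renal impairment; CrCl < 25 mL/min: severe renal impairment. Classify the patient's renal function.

SCr = 274 / 88.4 = 3.1 mg/dL
CrCl = (140 − 27) × 81 / (72 × 3.1) × 0.85 = 9153.0 / 223.20 × 0.85 ≈ 34.9 mL/min
35 mL/min falls in the 'moderate renal impairment' range.

moderate renal impairment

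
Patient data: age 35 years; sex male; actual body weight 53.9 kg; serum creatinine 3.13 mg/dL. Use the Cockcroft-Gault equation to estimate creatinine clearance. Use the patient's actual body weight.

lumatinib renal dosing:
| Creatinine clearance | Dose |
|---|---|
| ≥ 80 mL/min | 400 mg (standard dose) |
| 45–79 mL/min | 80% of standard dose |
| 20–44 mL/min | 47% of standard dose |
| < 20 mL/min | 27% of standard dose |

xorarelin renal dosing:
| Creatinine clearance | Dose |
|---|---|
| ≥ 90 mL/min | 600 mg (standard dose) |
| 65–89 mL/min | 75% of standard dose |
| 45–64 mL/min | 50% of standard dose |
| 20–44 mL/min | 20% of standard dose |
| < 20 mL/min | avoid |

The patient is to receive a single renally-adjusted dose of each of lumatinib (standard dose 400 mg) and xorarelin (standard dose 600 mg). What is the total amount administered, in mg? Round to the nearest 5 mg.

310 mg

CrCl = (140 − 35) × 53.9 / (72 × 3.13) = 5659.5 / 225.36 ≈ 25.1 mL/min
CrCl ≈ 25 mL/min.
lumatinib: 20–44 mL/min → 47% of 400 mg = 188 mg.
xorarelin: 20–44 mL/min → 20% of 600 mg = 120 mg.
Total = 188 + 120 = 308 mg.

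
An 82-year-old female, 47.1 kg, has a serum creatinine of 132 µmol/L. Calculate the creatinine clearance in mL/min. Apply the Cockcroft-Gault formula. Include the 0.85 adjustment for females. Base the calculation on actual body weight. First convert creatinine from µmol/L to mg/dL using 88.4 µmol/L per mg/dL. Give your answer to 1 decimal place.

SCr = 132 / 88.4 = 1.493 mg/dL
CrCl = (140 − 82) × 47.1 / (72 × 1.493) × 0.85 = 2731.8 / 107.50 × 0.85 ≈ 21.6 mL/min

21.6 mL/min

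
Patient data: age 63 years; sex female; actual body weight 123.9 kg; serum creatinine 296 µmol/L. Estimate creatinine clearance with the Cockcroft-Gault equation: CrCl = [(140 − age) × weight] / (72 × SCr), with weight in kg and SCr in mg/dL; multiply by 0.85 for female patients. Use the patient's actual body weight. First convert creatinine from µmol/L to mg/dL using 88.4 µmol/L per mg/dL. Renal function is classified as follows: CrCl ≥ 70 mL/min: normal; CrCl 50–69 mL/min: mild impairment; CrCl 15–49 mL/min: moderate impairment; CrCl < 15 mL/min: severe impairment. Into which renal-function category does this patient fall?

SCr = 296 / 88.4 = 3.348 mg/dL
CrCl = (140 − 63) × 123.9 / (72 × 3.348) × 0.85 = 9540.3 / 241.06 × 0.85 ≈ 33.6 mL/min
34 mL/min falls in the 'moderate impairment' range.

moderate impairment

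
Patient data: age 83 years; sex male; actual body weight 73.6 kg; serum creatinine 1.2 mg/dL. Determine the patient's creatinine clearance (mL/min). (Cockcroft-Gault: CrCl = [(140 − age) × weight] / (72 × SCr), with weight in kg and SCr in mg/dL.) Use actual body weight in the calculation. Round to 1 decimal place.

48.6 mL/min

CrCl = (140 − 83) × 73.6 / (72 × 1.2) = 4195.2 / 86.40 ≈ 48.6 mL/min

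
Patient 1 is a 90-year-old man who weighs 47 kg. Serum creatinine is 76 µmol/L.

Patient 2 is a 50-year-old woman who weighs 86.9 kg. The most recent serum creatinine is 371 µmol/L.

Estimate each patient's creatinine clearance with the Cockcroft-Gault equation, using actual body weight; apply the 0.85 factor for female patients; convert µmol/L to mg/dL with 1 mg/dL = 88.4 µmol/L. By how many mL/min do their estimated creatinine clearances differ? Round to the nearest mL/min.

16 mL/min

Patient 1: SCr = 76 / 88.4 = 0.86 mg/dL
Patient 1: CrCl = (140 − 90) × 47 / (72 × 0.86) = 2350.0 / 61.92 ≈ 38.0 mL/min
Patient 2: SCr = 371 / 88.4 = 4.197 mg/dL
Patient 2: CrCl = (140 − 50) × 86.9 / (72 × 4.197) × 0.85 = 7821.0 / 302.18 × 0.85 ≈ 22.0 mL/min
|38.0 − 22.0| = 16.0 mL/min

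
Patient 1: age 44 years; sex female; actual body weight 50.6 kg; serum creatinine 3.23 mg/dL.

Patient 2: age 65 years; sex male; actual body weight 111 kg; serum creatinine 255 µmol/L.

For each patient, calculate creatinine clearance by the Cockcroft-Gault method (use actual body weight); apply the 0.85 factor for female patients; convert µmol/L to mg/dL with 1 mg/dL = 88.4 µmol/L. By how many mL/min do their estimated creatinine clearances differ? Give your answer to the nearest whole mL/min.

Patient 1: CrCl = (140 − 44) × 50.6 / (72 × 3.23) × 0.85 = 4857.6 / 232.56 × 0.85 ≈ 17.8 mL/min
Patient 2: SCr = 255 / 88.4 = 2.885 mg/dL
Patient 2: CrCl = (140 − 65) × 111 / (72 × 2.885) = 8325.0 / 207.72 ≈ 40.1 mL/min
|17.8 − 40.1| = 22.3 mL/min

22 mL/min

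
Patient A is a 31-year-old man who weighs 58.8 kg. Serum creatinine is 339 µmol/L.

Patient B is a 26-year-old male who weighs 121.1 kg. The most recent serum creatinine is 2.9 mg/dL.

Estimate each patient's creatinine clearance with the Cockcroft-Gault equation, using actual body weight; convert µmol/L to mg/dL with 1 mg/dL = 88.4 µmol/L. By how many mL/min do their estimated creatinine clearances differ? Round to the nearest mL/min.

43 mL/min

Patient A: SCr = 339 / 88.4 = 3.835 mg/dL
Patient A: CrCl = (140 − 31) × 58.8 / (72 × 3.835) = 6409.2 / 276.12 ≈ 23.2 mL/min
Patient B: CrCl = (140 − 26) × 121.1 / (72 × 2.9) = 13805.4 / 208.80 ≈ 66.1 mL/min
|23.2 − 66.1| = 42.9 mL/min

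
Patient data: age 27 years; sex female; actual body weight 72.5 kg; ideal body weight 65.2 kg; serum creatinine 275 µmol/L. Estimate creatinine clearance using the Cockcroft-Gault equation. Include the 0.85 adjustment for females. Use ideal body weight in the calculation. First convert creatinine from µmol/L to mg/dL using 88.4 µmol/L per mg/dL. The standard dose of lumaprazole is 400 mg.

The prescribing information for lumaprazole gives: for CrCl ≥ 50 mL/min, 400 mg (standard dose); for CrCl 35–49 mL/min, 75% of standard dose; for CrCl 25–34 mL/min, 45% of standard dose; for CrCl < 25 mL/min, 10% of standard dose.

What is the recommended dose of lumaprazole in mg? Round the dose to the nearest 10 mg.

180 mg

SCr = 275 / 88.4 = 3.111 mg/dL
CrCl = (140 − 27) × 65.2 / (72 × 3.111) × 0.85 = 7367.6 / 223.99 × 0.85 ≈ 28.0 mL/min
CrCl ≈ 28 mL/min → bracket 25–34 mL/min.
45% of 400 mg = 180 mg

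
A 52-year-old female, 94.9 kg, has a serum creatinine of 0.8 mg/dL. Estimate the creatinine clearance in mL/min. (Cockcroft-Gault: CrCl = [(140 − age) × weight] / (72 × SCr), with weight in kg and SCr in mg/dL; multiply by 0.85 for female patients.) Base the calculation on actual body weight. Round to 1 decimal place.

CrCl = (140 − 52) × 94.9 / (72 × 0.8) × 0.85 = 8351.2 / 57.60 × 0.85 ≈ 123.2 mL/min

123.2 mL/min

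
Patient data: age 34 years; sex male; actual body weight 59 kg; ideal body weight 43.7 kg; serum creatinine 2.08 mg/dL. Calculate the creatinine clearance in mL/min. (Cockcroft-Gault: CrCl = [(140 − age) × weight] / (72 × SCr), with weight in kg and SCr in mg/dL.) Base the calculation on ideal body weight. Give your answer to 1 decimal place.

CrCl = (140 − 34) × 43.7 / (72 × 2.08) = 4632.2 / 149.76 ≈ 30.9 mL/min

30.9 mL/min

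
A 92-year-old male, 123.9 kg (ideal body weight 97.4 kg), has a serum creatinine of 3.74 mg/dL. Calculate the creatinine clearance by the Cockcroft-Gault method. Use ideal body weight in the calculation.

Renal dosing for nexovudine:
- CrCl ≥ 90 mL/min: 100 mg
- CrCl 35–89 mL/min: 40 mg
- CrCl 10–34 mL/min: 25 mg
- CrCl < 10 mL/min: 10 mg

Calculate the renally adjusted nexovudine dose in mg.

25 mg

CrCl = (140 − 92) × 97.4 / (72 × 3.74) = 4675.2 / 269.28 ≈ 17.4 mL/min
CrCl ≈ 17 mL/min → bracket 10–34 mL/min.
Dose for this bracket: 25 mg.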